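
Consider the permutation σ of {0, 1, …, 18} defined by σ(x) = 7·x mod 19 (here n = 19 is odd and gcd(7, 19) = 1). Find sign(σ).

+1

Trace 1: π^k(1) = [1, 7, 11] for k=0..2.
Decompose π into cycles: lengths [3, 3, 3, 3, 3, 3, 1] (7 cycles, including the fixed point 0).
7 cycles on 19: each ℓ→(−1)^(ℓ−1), product (−1)^12 = +1.
(7|19)_J = +1 (Zolotarev's lemma cross-check).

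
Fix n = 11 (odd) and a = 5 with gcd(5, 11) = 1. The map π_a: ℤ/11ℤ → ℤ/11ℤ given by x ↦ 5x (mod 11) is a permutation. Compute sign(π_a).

+1

Trace 5: π^k(5) = [5, 3, 4, 9, 1] for k=0..4.
The orbit structure of x ↦ 5x mod 11: 3 orbits of sizes [5, 5, 1].
3 cycles on 11: each ℓ→(−1)^(ℓ−1), product (−1)^8 = +1.
Via Zolotarev, sign(π_{5}) = (5|11) = +1.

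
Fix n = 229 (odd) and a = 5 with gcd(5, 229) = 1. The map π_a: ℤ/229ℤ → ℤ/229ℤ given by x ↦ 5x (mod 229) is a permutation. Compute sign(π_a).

+1

Start at x=173: 173 → 178 → 203 → 99 → 37 → 185 → 9 → … (one orbit).
3 cycles of lengths [114, 114, 1].
Σ(ℓ_i−1) = 229−3 = 226; sign = (−1)^226 = +1.
Check: (5/229) = +1 by Zolotarev.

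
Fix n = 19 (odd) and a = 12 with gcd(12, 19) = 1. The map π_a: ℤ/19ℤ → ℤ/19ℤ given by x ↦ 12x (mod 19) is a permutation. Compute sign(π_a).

Trace 8: π^k(8) = [8, 1, 12, 11, 18, 7] for k=0..5.
Decompose π into cycles: lengths [6, 6, 6, 1] (4 cycles, including the fixed point 0).
With 4 cycles on 19 points, sign = (−1)^{19−4} = -1.

-1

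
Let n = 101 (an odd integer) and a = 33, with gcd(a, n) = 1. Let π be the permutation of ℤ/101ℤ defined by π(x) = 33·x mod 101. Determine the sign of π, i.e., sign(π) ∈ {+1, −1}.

+1

Orbit of 30 under x↦33x: [30, 81, 47, 36, 77, 16, 23]… (length divides ord_101(33)).
3 cycles of lengths [50, 50, 1].
sign(π) = (−1)^{n − #cycles} = (−1)^{101−3} = (−1)^98 = +1.
Zolotarev: (33|101) = +1, matching the cycle-count sign.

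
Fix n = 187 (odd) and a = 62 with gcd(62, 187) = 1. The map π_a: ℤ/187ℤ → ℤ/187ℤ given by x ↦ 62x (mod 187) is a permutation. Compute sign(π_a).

+1

Orbit of 61 under x↦62x: [61, 42, 173, 67, 40, 49, 46]… (length divides ord_187(62)).
5 cycles of lengths [80, 80, 16, 10, 1].
n − c = 187 − 5 = 182; sign = (−1)^182 = +1.
(62|187)_J = +1 (Zolotarev's lemma cross-check).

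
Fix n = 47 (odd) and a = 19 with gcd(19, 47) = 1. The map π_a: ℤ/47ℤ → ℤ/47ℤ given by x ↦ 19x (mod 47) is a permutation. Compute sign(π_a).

-1

Trace 41: π^k(41) = [41, 27, 43, 18, 13, 12, 40] for k=0..6.
π_19 has 2 disjoint cycles with lengths [46, 1] on {0,…,46}.
sign(π) = (−1)^{n − #cycles} = (−1)^{47−2} = (−1)^45 = -1.
(19|47)_J = -1 (Zolotarev's lemma cross-check).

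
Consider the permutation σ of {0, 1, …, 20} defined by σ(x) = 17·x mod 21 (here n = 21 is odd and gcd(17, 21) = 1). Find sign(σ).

+1

Start at x=20: 20 → 4 → 5 → 1 → 17 → 16 → 20 (one orbit).
Cycle type of π: 6×3 + 2 + 1; total 5 cycles.
sign(π) = (−1)^{n − #cycles} = (−1)^{21−5} = (−1)^16 = +1.
(17|21)_J = +1 (Zolotarev's lemma cross-check).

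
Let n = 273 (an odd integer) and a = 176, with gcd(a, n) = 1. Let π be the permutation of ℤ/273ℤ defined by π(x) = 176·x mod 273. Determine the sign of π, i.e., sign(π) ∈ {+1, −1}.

Trace 71: π^k(71) = [71, 211, 8, 43, 197, 1, 176] for k=0..6.
The orbit structure of x ↦ 176x mod 273: 35 orbits of sizes [12, 12, 12, 12, 12, 12, 12, 12, 12, 12, 12, 12, 12, 12, 12, 12, 12, 12, 12, 12, 12, 2, 2, 2, 2, 2, 2, 2, 1, 1, 1, 1, 1, 1, 1].
Σ(ℓ_i−1) = 273−35 = 238; sign = (−1)^238 = +1.
Check: (176/273) = +1 by Zolotarev.

+1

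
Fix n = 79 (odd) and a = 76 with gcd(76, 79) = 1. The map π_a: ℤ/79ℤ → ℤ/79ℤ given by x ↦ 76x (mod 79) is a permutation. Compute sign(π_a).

Start at x=19: 19 → 22 → 13 → 40 → 38 → 44 → 26 → … (one orbit).
Cycle lengths of π_76 on ℤ/79ℤ: [39, 39, 1]; 3 cycles in total.
79 − 3 = 76 transpositions; sign(π) = (−1)^76 = +1.
Zolotarev: (76|79) = +1, matching the cycle-count sign.

+1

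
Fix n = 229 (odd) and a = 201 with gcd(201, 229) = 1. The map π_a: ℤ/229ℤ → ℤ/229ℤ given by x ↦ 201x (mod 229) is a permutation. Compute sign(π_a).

-1

Start at x=67: 67 → 185 → 87 → 83 → 195 → 36 → 137 → … (one orbit).
π_201 has 2 disjoint cycles with lengths [228, 1] on {0,…,228}.
n − c = 229 − 2 = 227; sign = (−1)^227 = -1.
The Jacobi symbol (201|229) = -1 (Zolotarev) agrees.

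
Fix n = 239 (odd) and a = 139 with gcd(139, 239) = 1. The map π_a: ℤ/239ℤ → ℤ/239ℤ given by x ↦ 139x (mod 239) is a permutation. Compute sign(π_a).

Trace 139: π^k(139) = [139, 201, 215, 10, 195, 98, 238] for k=0..6.
18 cycles of lengths [14, 14, 14, 14, 14, 14, 14, 14, 14, 14, 14, 14, 14, 14, 14, 14, 14, 1].
sign(π) = (−1)^{n − #cycles} = (−1)^{239−18} = (−1)^221 = -1.

-1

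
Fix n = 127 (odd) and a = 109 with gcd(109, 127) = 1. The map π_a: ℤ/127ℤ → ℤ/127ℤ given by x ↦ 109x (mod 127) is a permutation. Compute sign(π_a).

Orbit of 88 under x↦109x: [88, 67, 64, 118, 35, 5, 37]… (length divides ord_127(109)).
Cycle type of π: 126 + 1; total 2 cycles.
n − c = 127 − 2 = 125; sign = (−1)^125 = -1.
The Jacobi symbol (109|127) = -1 (Zolotarev) agrees.

-1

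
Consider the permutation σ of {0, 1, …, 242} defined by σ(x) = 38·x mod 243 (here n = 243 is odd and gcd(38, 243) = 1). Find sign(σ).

-1

Trace 26: π^k(26) = [26, 16, 122, 19, 236, 220, 98] for k=0..6.
Cycle lengths of π_38 on ℤ/243ℤ: [162, 54, 18, 6, 2, 1]; 6 cycles in total.
Σ(ℓ_i−1) = 243−6 = 237; sign = (−1)^237 = -1.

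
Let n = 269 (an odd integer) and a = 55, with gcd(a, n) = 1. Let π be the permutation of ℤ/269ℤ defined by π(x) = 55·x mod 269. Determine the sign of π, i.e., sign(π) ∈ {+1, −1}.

Orbit of 177 under x↦55x: [177, 51, 115, 138, 58, 231, 62]… (length divides ord_269(55)).
3 cycles of lengths [134, 134, 1].
With 3 cycles on 269 points, sign = (−1)^{269−3} = +1.

+1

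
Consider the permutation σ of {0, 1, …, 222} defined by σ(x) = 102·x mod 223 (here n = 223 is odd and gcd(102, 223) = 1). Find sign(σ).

-1

Trace 135: π^k(135) = [135, 167, 86, 75, 68, 23, 116] for k=0..6.
2 cycles of lengths [222, 1].
With 2 cycles on 223 points, sign = (−1)^{223−2} = -1.
Check: (102/223) = -1 by Zolotarev.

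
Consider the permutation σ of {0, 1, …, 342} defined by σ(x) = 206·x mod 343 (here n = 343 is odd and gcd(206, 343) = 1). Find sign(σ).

-1

Trace 149: π^k(149) = [149, 167, 102, 89, 155, 31, 212] for k=0..6.
Decompose π into cycles: lengths [294, 42, 6, 1] (4 cycles, including the fixed point 0).
n − c = 343 − 4 = 339; sign = (−1)^339 = -1.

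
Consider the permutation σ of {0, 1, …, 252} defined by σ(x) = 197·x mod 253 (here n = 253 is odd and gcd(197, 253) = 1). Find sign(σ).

Start at x=32: 32 → 232 → 164 → 177 → 208 → 243 → 54 → … (one orbit).
π_197 has 18 disjoint cycles with lengths [22, 22, 22, 22, 22, 22, 22, 22, 22, 22, 11, 11, 2, 2, 2, 2, 2, 1] on {0,…,252}.
18 cycles on 253: each ℓ→(−1)^(ℓ−1), product (−1)^235 = -1.
Zolotarev: (197|253) = -1, matching the cycle-count sign.

-1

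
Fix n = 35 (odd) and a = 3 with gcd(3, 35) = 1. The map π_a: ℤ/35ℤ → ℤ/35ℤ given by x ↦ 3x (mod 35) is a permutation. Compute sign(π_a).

Start at x=9: 9 → 27 → 11 → 33 → 29 → 17 → 16 → … (one orbit).
Cycle type of π: 12×2 + 6 + 4 + 1; total 5 cycles.
n − c = 35 − 5 = 30; sign = (−1)^30 = +1.
Via Zolotarev, sign(π_{3}) = (3|35) = +1.

+1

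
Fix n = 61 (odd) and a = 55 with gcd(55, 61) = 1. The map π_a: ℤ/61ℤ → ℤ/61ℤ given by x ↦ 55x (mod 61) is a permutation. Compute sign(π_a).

-1

Trace 26: π^k(26) = [26, 27, 21, 57, 24, 39, 10] for k=0..6.
The orbit structure of x ↦ 55x mod 61: 2 orbits of sizes [60, 1].
Σ(ℓ_i−1) = 61−2 = 59; sign = (−1)^59 = -1.
Check: (55/61) = -1 by Zolotarev.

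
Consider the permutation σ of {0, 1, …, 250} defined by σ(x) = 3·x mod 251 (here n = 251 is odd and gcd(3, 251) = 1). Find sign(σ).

+1

Trace 36: π^k(36) = [36, 108, 73, 219, 155, 214, 140] for k=0..6.
Cycle lengths of π_3 on ℤ/251ℤ: [125, 125, 1]; 3 cycles in total.
251 − 3 = 248 transpositions; sign(π) = (−1)^248 = +1.
(3|251)_J = +1 (Zolotarev's lemma cross-check).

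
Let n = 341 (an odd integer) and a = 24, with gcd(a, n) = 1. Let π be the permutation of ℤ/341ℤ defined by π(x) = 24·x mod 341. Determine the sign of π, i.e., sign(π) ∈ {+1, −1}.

Start at x=106: 106 → 157 → 17 → 67 → 244 → 59 → 52 → … (one orbit).
13 cycles of lengths [30, 30, 30, 30, 30, 30, 30, 30, 30, 30, 30, 10, 1].
With 13 cycles on 341 points, sign = (−1)^{341−13} = +1.
Check: (24/341) = +1 by Zolotarev.

+1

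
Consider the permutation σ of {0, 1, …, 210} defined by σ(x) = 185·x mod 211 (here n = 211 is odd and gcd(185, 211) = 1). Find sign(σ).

+1

Orbit of 14 under x↦185x: [14, 58, 180, 173, 144, 54, 73]… (length divides ord_211(185)).
11 cycles of lengths [21, 21, 21, 21, 21, 21, 21, 21, 21, 21, 1].
n − c = 211 − 11 = 200; sign = (−1)^200 = +1.
(185|211)_J = +1 (Zolotarev's lemma cross-check).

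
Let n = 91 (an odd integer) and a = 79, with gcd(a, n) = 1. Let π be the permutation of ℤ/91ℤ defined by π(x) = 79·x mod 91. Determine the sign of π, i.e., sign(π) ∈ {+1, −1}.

+1

Orbit of 53 under x↦79x: [53, 1, 79]… (length divides ord_91(79)).
Cycle type of π: 3×26 + 1×13; total 39 cycles.
91 − 39 = 52 transpositions; sign(π) = (−1)^52 = +1.
Zolotarev: (79|91) = +1, matching the cycle-count sign.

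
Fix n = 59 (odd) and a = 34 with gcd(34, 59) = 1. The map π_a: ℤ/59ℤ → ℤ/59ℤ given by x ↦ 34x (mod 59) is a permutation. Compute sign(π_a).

Trace 10: π^k(10) = [10, 45, 55, 41, 37, 19, 56] for k=0..6.
2 cycles of lengths [58, 1].
2 cycles on 59: each ℓ→(−1)^(ℓ−1), product (−1)^57 = -1.
Check: (34/59) = -1 by Zolotarev.

-1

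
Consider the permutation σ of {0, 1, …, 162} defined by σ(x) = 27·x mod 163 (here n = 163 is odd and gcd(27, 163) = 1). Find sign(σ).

Start at x=115: 115 → 8 → 53 → 127 → 6 → 162 → 136 → … (one orbit).
Cycle lengths of π_27 on ℤ/163ℤ: [54, 54, 54, 1]; 4 cycles in total.
sign(π) = (−1)^{n − #cycles} = (−1)^{163−4} = (−1)^159 = -1.

-1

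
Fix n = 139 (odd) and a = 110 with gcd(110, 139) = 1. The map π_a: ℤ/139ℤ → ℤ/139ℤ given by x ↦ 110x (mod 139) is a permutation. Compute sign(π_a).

Orbit of 34 under x↦110x: [34, 126, 99, 48, 137, 58, 125]… (length divides ord_139(110)).
π_110 has 2 disjoint cycles with lengths [138, 1] on {0,…,138}.
sign(π) = (−1)^{n − #cycles} = (−1)^{139−2} = (−1)^137 = -1.
Check: (110/139) = -1 by Zolotarev.

-1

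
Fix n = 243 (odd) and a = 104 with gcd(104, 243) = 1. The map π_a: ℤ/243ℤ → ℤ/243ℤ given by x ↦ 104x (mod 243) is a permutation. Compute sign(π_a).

Trace 202: π^k(202) = [202, 110, 19, 32, 169, 80, 58] for k=0..6.
π_104 has 6 disjoint cycles with lengths [162, 54, 18, 6, 2, 1] on {0,…,242}.
With 6 cycles on 243 points, sign = (−1)^{243−6} = -1.
Check: (104/243) = -1 by Zolotarev.

-1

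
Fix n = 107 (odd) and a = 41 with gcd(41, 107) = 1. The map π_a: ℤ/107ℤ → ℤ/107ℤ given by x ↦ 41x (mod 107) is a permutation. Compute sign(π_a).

Trace 89: π^k(89) = [89, 11, 23, 87, 36, 85, 61] for k=0..6.
The orbit structure of x ↦ 41x mod 107: 3 orbits of sizes [53, 53, 1].
With 3 cycles on 107 points, sign = (−1)^{107−3} = +1.

+1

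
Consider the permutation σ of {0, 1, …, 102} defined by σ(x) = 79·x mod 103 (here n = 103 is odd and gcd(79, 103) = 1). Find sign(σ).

Orbit of 30 under x↦79x: [30, 1, 79, 61, 81, 13, 100]… (length divides ord_103(79)).
7 cycles of lengths [17, 17, 17, 17, 17, 17, 1].
With 7 cycles on 103 points, sign = (−1)^{103−7} = +1.
Via Zolotarev, sign(π_{79}) = (79|103) = +1.

+1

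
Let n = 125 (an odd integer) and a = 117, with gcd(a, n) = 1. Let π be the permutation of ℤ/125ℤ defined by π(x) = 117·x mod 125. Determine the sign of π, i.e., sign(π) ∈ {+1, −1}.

-1

Start at x=38: 38 → 71 → 57 → 44 → 23 → 66 → 97 → … (one orbit).
Cycle type of π: 100 + 20 + 4 + 1; total 4 cycles.
Σ(ℓ_i−1) = 125−4 = 121; sign = (−1)^121 = -1.
Zolotarev: (117|125) = -1, matching the cycle-count sign.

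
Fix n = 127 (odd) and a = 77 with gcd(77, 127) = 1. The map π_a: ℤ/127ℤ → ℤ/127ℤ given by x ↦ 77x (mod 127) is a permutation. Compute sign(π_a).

-1

Orbit of 8 under x↦77x: [8, 108, 61, 125, 100, 80, 64]… (length divides ord_127(77)).
The orbit structure of x ↦ 77x mod 127: 4 orbits of sizes [42, 42, 42, 1].
4 cycles on 127: each ℓ→(−1)^(ℓ−1), product (−1)^123 = -1.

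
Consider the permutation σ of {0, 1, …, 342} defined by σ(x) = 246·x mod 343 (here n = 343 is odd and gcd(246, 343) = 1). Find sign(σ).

Orbit of 50 under x↦246x: [50, 295, 197, 99, 1, 246, 148]… (length divides ord_343(246)).
Cycle type of π: 7×42 + 1×49; total 91 cycles.
91 cycles on 343: each ℓ→(−1)^(ℓ−1), product (−1)^252 = +1.

+1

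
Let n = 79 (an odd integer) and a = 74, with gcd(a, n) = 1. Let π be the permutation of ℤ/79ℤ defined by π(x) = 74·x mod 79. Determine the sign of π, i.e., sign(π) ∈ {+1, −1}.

-1

Orbit of 10 under x↦74x: [10, 29, 13, 14, 9, 34, 67]… (length divides ord_79(74)).
2 cycles of lengths [78, 1].
With 2 cycles on 79 points, sign = (−1)^{79−2} = -1.
Zolotarev: (74|79) = -1, matching the cycle-count sign.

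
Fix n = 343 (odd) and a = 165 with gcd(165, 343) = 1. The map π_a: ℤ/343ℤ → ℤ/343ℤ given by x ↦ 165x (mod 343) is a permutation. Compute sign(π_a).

Orbit of 148 under x↦165x: [148, 67, 79, 1, 165, 128, 197]… (length divides ord_343(165)).
31 cycles of lengths [21, 21, 21, 21, 21, 21, 21, 21, 21, 21, 21, 21, 21, 21, 3, 3, 3, 3, 3, 3, 3, 3, 3, 3, 3, 3, 3, 3, 3, 3, 1].
Σ(ℓ_i−1) = 343−31 = 312; sign = (−1)^312 = +1.

+1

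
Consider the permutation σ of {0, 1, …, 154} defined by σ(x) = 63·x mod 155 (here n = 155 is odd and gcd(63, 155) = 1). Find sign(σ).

Orbit of 94 under x↦63x: [94, 32, 1, 63]… (length divides ord_155(63)).
62 cycles of lengths [4, 4, 4, 4, 4, 4, 4, 4, 4, 4, 4, 4, 4, 4, 4, 4, 4, 4, 4, 4, 4, 4, 4, 4, 4, 4, 4, 4, 4, 4, 4, 1, 1, 1, 1, 1, 1, 1, 1, 1, 1, 1, 1, 1, 1, 1, 1, 1, 1, 1, 1, 1, 1, 1, 1, 1, 1, 1, 1, 1, 1, 1].
62 cycles on 155: each ℓ→(−1)^(ℓ−1), product (−1)^93 = -1.

-1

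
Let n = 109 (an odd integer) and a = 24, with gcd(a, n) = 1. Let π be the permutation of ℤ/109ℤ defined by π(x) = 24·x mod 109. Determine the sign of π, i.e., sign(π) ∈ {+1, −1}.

Orbit of 94 under x↦24x: [94, 76, 80, 67, 82, 6, 35]… (length divides ord_109(24)).
Cycle lengths of π_24 on ℤ/109ℤ: [108, 1]; 2 cycles in total.
2 cycles on 109: each ℓ→(−1)^(ℓ−1), product (−1)^107 = -1.
The Jacobi symbol (24|109) = -1 (Zolotarev) agrees.

-1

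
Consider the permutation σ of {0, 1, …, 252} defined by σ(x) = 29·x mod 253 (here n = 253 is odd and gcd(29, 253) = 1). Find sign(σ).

-1

Orbit of 170 under x↦29x: [170, 123, 25, 219, 26, 248, 108]… (length divides ord_253(29)).
The orbit structure of x ↦ 29x mod 253: 6 orbits of sizes [110, 110, 11, 11, 10, 1].
With 6 cycles on 253 points, sign = (−1)^{253−6} = -1.
(29|253)_J = -1 (Zolotarev's lemma cross-check).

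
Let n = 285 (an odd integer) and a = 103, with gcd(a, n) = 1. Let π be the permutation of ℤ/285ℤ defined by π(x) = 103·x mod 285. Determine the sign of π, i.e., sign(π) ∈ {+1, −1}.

Trace 103: π^k(103) = [103, 64, 37, 106, 88, 229, 217] for k=0..6.
Cycle type of π: 12×18 + 6×9 + 4×3 + 1×3; total 33 cycles.
33 cycles on 285: each ℓ→(−1)^(ℓ−1), product (−1)^252 = +1.
The Jacobi symbol (103|285) = +1 (Zolotarev) agrees.

+1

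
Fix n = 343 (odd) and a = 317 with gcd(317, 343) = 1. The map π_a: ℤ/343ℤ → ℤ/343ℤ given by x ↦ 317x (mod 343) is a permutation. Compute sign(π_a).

+1

Start at x=310: 310 → 172 → 330 → 338 → 130 → 50 → 72 → … (one orbit).
π_317 has 7 disjoint cycles with lengths [147, 147, 21, 21, 3, 3, 1] on {0,…,342}.
sign(π) = (−1)^{n − #cycles} = (−1)^{343−7} = (−1)^336 = +1.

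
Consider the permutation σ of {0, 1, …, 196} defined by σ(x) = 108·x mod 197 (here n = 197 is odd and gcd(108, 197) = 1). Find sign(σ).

-1

Orbit of 172 under x↦108x: [172, 58, 157, 14, 133, 180, 134]… (length divides ord_197(108)).
The orbit structure of x ↦ 108x mod 197: 2 orbits of sizes [196, 1].
197 − 2 = 195 transpositions; sign(π) = (−1)^195 = -1.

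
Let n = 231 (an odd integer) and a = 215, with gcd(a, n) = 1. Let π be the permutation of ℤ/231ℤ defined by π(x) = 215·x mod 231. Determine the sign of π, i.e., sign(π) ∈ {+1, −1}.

-1

Start at x=37: 37 → 101 → 1 → 215 → 25 → 62 → 163 → … (one orbit).
Cycle lengths of π_215 on ℤ/231ℤ: [30, 30, 30, 30, 30, 30, 10, 10, 10, 6, 6, 6, 2, 1]; 14 cycles in total.
n − c = 231 − 14 = 217; sign = (−1)^217 = -1.
Check: (215/231) = -1 by Zolotarev.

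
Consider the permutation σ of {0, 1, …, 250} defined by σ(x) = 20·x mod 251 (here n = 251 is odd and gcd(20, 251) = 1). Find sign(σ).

Start at x=219: 219 → 113 → 1 → 20 → 149 → 219 (one orbit).
Decompose π into cycles: lengths [5, 5, 5, 5, 5, 5, 5, 5, 5, 5, 5, 5, 5, 5, 5, 5, 5, 5, 5, 5, 5, 5, 5, 5, 5, 5, 5, 5, 5, 5, 5, 5, 5, 5, 5, 5, 5, 5, 5, 5, 5, 5, 5, 5, 5, 5, 5, 5, 5, 5, 1] (51 cycles, including the fixed point 0).
251 − 51 = 200 transpositions; sign(π) = (−1)^200 = +1.
Via Zolotarev, sign(π_{20}) = (20|251) = +1.

+1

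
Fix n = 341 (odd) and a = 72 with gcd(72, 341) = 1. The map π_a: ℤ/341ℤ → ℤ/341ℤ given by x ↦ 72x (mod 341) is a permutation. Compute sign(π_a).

-1

Start at x=258: 258 → 162 → 70 → 266 → 56 → 281 → 113 → … (one orbit).
π_72 has 14 disjoint cycles with lengths [30, 30, 30, 30, 30, 30, 30, 30, 30, 30, 15, 15, 10, 1] on {0,…,340}.
sign(π) = (−1)^{n − #cycles} = (−1)^{341−14} = (−1)^327 = -1.
Zolotarev: (72|341) = -1, matching the cycle-count sign.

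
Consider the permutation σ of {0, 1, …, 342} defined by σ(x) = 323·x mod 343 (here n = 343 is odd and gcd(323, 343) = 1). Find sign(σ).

+1

Orbit of 169 under x↦323x: [169, 50, 29, 106, 281, 211, 239]… (length divides ord_343(323)).
19 cycles of lengths [49, 49, 49, 49, 49, 49, 7, 7, 7, 7, 7, 7, 1, 1, 1, 1, 1, 1, 1].
With 19 cycles on 343 points, sign = (−1)^{343−19} = +1.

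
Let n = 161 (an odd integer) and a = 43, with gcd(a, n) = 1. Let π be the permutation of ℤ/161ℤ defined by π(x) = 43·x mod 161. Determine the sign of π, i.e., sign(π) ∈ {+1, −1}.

-1

Trace 50: π^k(50) = [50, 57, 36, 99, 71, 155, 64] for k=0..6.
π_43 has 14 disjoint cycles with lengths [22, 22, 22, 22, 22, 22, 22, 1, 1, 1, 1, 1, 1, 1] on {0,…,160}.
n − c = 161 − 14 = 147; sign = (−1)^147 = -1.
Via Zolotarev, sign(π_{43}) = (43|161) = -1.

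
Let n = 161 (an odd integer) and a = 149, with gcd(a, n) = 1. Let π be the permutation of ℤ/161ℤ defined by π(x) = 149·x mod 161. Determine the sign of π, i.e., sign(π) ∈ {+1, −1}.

Orbit of 109 under x↦149x: [109, 141, 79, 18, 106, 16, 130]… (length divides ord_161(149)).
Cycle type of π: 66×2 + 22 + 3×2 + 1; total 6 cycles.
Σ(ℓ_i−1) = 161−6 = 155; sign = (−1)^155 = -1.
Zolotarev: (149|161) = -1, matching the cycle-count sign.

-1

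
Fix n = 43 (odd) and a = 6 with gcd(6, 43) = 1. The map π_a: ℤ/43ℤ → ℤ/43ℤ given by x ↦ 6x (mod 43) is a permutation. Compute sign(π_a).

Orbit of 6 under x↦6x: [6, 36, 1]… (length divides ord_43(6)).
π_6 has 15 disjoint cycles with lengths [3, 3, 3, 3, 3, 3, 3, 3, 3, 3, 3, 3, 3, 3, 1] on {0,…,42}.
43 − 15 = 28 transpositions; sign(π) = (−1)^28 = +1.

+1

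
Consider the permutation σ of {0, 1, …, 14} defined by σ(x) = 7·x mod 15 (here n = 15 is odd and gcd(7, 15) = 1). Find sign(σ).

Orbit of 7 under x↦7x: [7, 4, 13, 1]… (length divides ord_15(7)).
Cycle lengths of π_7 on ℤ/15ℤ: [4, 4, 4, 1, 1, 1]; 6 cycles in total.
15 − 6 = 9 transpositions; sign(π) = (−1)^9 = -1.

-1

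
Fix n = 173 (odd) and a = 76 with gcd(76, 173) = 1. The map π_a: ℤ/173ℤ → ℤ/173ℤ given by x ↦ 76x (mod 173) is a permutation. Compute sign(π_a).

-1

Start at x=23: 23 → 18 → 157 → 168 → 139 → 11 → 144 → … (one orbit).
Cycle lengths of π_76 on ℤ/173ℤ: [172, 1]; 2 cycles in total.
n − c = 173 − 2 = 171; sign = (−1)^171 = -1.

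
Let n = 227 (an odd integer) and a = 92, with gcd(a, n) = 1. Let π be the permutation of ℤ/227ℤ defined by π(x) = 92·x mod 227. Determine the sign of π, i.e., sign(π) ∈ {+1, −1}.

Trace 25: π^k(25) = [25, 30, 36, 134, 70, 84, 10] for k=0..6.
Cycle lengths of π_92 on ℤ/227ℤ: [113, 113, 1]; 3 cycles in total.
3 cycles on 227: each ℓ→(−1)^(ℓ−1), product (−1)^224 = +1.

+1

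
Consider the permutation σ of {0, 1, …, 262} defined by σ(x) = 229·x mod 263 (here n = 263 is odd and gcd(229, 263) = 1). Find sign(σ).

Trace 227: π^k(227) = [227, 172, 201, 4, 127, 153, 58] for k=0..6.
π_229 has 2 disjoint cycles with lengths [262, 1] on {0,…,262}.
Σ(ℓ_i−1) = 263−2 = 261; sign = (−1)^261 = -1.
Zolotarev: (229|263) = -1, matching the cycle-count sign.

-1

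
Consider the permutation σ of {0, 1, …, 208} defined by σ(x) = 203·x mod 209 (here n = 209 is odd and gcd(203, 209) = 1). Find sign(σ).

Start at x=34: 34 → 5 → 179 → 180 → 174 → 1 → 203 → … (one orbit).
π_203 has 6 disjoint cycles with lengths [90, 90, 18, 5, 5, 1] on {0,…,208}.
Σ(ℓ_i−1) = 209−6 = 203; sign = (−1)^203 = -1.
(203|209)_J = -1 (Zolotarev's lemma cross-check).

-1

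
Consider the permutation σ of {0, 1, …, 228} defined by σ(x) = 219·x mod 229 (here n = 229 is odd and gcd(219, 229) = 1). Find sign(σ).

Orbit of 53 under x↦219x: [53, 157, 33, 128, 94, 205, 11]… (length divides ord_229(219)).
The orbit structure of x ↦ 219x mod 229: 2 orbits of sizes [228, 1].
With 2 cycles on 229 points, sign = (−1)^{229−2} = -1.

-1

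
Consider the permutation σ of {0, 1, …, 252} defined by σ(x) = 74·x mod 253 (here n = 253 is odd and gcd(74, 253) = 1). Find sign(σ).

+1

Start at x=146: 146 → 178 → 16 → 172 → 78 → 206 → 64 → … (one orbit).
The orbit structure of x ↦ 74x mod 253: 5 orbits of sizes [110, 110, 22, 10, 1].
With 5 cycles on 253 points, sign = (−1)^{253−5} = +1.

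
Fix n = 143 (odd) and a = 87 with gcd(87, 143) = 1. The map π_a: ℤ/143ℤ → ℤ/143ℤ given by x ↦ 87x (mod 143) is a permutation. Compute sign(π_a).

Start at x=120: 120 → 1 → 87 → 133 → 131 → 100 → 120 (one orbit).
The orbit structure of x ↦ 87x mod 143: 30 orbits of sizes [6, 6, 6, 6, 6, 6, 6, 6, 6, 6, 6, 6, 6, 6, 6, 6, 6, 6, 6, 6, 3, 3, 3, 3, 2, 2, 2, 2, 2, 1].
30 cycles on 143: each ℓ→(−1)^(ℓ−1), product (−1)^113 = -1.
Via Zolotarev, sign(π_{87}) = (87|143) = -1.

-1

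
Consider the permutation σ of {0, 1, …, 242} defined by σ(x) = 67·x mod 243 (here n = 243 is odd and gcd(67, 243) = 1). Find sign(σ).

Orbit of 172 under x↦67x: [172, 103, 97, 181, 220, 160, 28]… (length divides ord_243(67)).
Cycle lengths of π_67 on ℤ/243ℤ: [81, 81, 27, 27, 9, 9, 3, 3, 1, 1, 1]; 11 cycles in total.
n − c = 243 − 11 = 232; sign = (−1)^232 = +1.
The Jacobi symbol (67|243) = +1 (Zolotarev) agrees.

+1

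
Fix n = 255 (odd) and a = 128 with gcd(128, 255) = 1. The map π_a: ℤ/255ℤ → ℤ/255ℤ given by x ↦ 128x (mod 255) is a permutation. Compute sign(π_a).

Orbit of 1 under x↦128x: [1, 128, 64, 32, 16, 8, 4]… (length divides ord_255(128)).
The orbit structure of x ↦ 128x mod 255: 35 orbits of sizes [8, 8, 8, 8, 8, 8, 8, 8, 8, 8, 8, 8, 8, 8, 8, 8, 8, 8, 8, 8, 8, 8, 8, 8, 8, 8, 8, 8, 8, 8, 4, 4, 4, 2, 1].
35 cycles on 255: each ℓ→(−1)^(ℓ−1), product (−1)^220 = +1.
Via Zolotarev, sign(π_{128}) = (128|255) = +1.

+1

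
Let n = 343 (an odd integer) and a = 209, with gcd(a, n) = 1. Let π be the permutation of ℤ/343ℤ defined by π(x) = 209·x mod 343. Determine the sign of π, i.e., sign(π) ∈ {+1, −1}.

Trace 162: π^k(162) = [162, 244, 232, 125, 57, 251, 323] for k=0..6.
Cycle type of π: 98×3 + 14×3 + 2×3 + 1; total 10 cycles.
Σ(ℓ_i−1) = 343−10 = 333; sign = (−1)^333 = -1.
Via Zolotarev, sign(π_{209}) = (209|343) = -1.

-1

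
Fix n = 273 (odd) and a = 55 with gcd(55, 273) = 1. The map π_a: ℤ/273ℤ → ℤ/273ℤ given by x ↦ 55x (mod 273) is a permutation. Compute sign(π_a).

Orbit of 139 under x↦55x: [139, 1, 55, 22, 118, 211]… (length divides ord_273(55)).
π_55 has 60 disjoint cycles with lengths [6, 6, 6, 6, 6, 6, 6, 6, 6, 6, 6, 6, 6, 6, 6, 6, 6, 6, 6, 6, 6, 6, 6, 6, 6, 6, 6, 6, 6, 6, 6, 6, 6, 6, 6, 6, 3, 3, 3, 3, 3, 3, 3, 3, 3, 3, 3, 3, 2, 2, 2, 2, 2, 2, 2, 2, 2, 1, 1, 1] on {0,…,272}.
With 60 cycles on 273 points, sign = (−1)^{273−60} = -1.
Check: (55/273) = -1 by Zolotarev.

-1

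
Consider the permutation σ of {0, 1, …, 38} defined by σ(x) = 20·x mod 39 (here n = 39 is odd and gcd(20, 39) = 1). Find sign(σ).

+1

Orbit of 20 under x↦20x: [20, 10, 5, 22, 11, 25, 32]… (length divides ord_39(20)).
The orbit structure of x ↦ 20x mod 39: 5 orbits of sizes [12, 12, 12, 2, 1].
sign(π) = (−1)^{n − #cycles} = (−1)^{39−5} = (−1)^34 = +1.
Zolotarev: (20|39) = +1, matching the cycle-count sign.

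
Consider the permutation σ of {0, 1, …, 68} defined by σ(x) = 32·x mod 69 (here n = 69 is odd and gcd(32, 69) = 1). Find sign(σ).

-1

Orbit of 13 under x↦32x: [13, 2, 64, 47, 55, 35, 16]… (length divides ord_69(32)).
π_32 has 6 disjoint cycles with lengths [22, 22, 11, 11, 2, 1] on {0,…,68}.
Σ(ℓ_i−1) = 69−6 = 63; sign = (−1)^63 = -1.
The Jacobi symbol (32|69) = -1 (Zolotarev) agrees.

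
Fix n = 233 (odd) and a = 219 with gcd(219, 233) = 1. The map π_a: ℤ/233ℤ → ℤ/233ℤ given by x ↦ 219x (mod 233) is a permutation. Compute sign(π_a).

+1

Trace 148: π^k(148) = [148, 25, 116, 7, 135, 207, 131] for k=0..6.
3 cycles of lengths [116, 116, 1].
233 − 3 = 230 transpositions; sign(π) = (−1)^230 = +1.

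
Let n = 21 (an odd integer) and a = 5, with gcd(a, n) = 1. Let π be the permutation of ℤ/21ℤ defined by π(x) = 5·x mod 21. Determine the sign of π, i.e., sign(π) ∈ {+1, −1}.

+1

Trace 17: π^k(17) = [17, 1, 5, 4, 20, 16] for k=0..5.
Decompose π into cycles: lengths [6, 6, 6, 2, 1] (5 cycles, including the fixed point 0).
n − c = 21 − 5 = 16; sign = (−1)^16 = +1.
The Jacobi symbol (5|21) = +1 (Zolotarev) agrees.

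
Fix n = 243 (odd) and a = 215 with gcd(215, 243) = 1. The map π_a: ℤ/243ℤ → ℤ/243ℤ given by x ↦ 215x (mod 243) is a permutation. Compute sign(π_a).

-1

Trace 26: π^k(26) = [26, 1, 215, 55, 161, 109, 107] for k=0..6.
32 cycles of lengths [18, 18, 18, 18, 18, 18, 18, 18, 18, 6, 6, 6, 6, 6, 6, 6, 6, 6, 2, 2, 2, 2, 2, 2, 2, 2, 2, 2, 2, 2, 2, 1].
32 cycles on 243: each ℓ→(−1)^(ℓ−1), product (−1)^211 = -1.
Via Zolotarev, sign(π_{215}) = (215|243) = -1.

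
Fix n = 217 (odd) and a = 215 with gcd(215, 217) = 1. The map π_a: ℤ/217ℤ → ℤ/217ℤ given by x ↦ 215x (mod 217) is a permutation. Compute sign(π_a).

+1

Start at x=95: 95 → 27 → 163 → 108 → 1 → 215 → 4 → … (one orbit).
π_215 has 11 disjoint cycles with lengths [30, 30, 30, 30, 30, 30, 10, 10, 10, 6, 1] on {0,…,216}.
sign(π) = (−1)^{n − #cycles} = (−1)^{217−11} = (−1)^206 = +1.
(215|217)_J = +1 (Zolotarev's lemma cross-check).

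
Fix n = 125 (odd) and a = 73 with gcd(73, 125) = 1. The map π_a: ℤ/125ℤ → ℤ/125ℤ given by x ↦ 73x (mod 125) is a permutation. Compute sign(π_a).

-1

Start at x=124: 124 → 52 → 46 → 108 → 9 → 32 → 86 → … (one orbit).
Cycle lengths of π_73 on ℤ/125ℤ: [100, 20, 4, 1]; 4 cycles in total.
Σ(ℓ_i−1) = 125−4 = 121; sign = (−1)^121 = -1.
Via Zolotarev, sign(π_{73}) = (73|125) = -1.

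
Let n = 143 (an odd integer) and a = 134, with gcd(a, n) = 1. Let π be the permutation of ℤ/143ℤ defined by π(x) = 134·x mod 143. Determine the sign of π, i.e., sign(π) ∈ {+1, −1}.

-1

Start at x=101: 101 → 92 → 30 → 16 → 142 → 9 → 62 → … (one orbit).
Cycle lengths of π_134 on ℤ/143ℤ: [30, 30, 30, 30, 10, 6, 6, 1]; 8 cycles in total.
With 8 cycles on 143 points, sign = (−1)^{143−8} = -1.
(134|143)_J = -1 (Zolotarev's lemma cross-check).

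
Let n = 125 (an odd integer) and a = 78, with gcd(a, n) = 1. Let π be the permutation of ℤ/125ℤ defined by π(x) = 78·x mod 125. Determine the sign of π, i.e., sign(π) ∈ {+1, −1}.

Orbit of 78 under x↦78x: [78, 84, 52, 56, 118, 79, 37]… (length divides ord_125(78)).
The orbit structure of x ↦ 78x mod 125: 4 orbits of sizes [100, 20, 4, 1].
Σ(ℓ_i−1) = 125−4 = 121; sign = (−1)^121 = -1.

-1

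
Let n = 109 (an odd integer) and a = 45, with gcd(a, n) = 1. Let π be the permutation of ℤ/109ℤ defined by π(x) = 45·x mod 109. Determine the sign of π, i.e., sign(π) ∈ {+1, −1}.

Orbit of 1 under x↦45x: [1, 45, 63]… (length divides ord_109(45)).
Cycle lengths of π_45 on ℤ/109ℤ: [3, 3, 3, 3, 3, 3, 3, 3, 3, 3, 3, 3, 3, 3, 3, 3, 3, 3, 3, 3, 3, 3, 3, 3, 3, 3, 3, 3, 3, 3, 3, 3, 3, 3, 3, 3, 1]; 37 cycles in total.
n − c = 109 − 37 = 72; sign = (−1)^72 = +1.
The Jacobi symbol (45|109) = +1 (Zolotarev) agrees.

+1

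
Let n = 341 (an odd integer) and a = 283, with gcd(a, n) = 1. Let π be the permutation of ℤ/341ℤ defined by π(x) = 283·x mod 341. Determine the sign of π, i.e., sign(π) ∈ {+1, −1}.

-1

Trace 70: π^k(70) = [70, 32, 190, 233, 126, 194, 1] for k=0..6.
Cycle lengths of π_283 on ℤ/341ℤ: [10, 10, 10, 10, 10, 10, 10, 10, 10, 10, 10, 10, 10, 10, 10, 10, 10, 10, 10, 10, 10, 10, 10, 10, 10, 10, 10, 10, 10, 10, 10, 5, 5, 5, 5, 5, 5, 1]; 38 cycles in total.
sign(π) = (−1)^{n − #cycles} = (−1)^{341−38} = (−1)^303 = -1.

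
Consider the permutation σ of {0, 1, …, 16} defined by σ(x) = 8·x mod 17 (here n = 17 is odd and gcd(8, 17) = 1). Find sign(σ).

Trace 15: π^k(15) = [15, 1, 8, 13, 2, 16, 9] for k=0..6.
3 cycles of lengths [8, 8, 1].
sign(π) = (−1)^{n − #cycles} = (−1)^{17−3} = (−1)^14 = +1.
Check: (8/17) = +1 by Zolotarev.

+1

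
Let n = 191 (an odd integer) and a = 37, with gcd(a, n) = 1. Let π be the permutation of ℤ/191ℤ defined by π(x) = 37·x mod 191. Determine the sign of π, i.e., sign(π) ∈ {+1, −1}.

-1

Orbit of 25 under x↦37x: [25, 161, 36, 186, 6, 31, 1]… (length divides ord_191(37)).
Cycle type of π: 38×5 + 1; total 6 cycles.
191 − 6 = 185 transpositions; sign(π) = (−1)^185 = -1.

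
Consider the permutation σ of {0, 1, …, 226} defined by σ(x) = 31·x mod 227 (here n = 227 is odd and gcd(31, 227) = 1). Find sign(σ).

-1

Trace 54: π^k(54) = [54, 85, 138, 192, 50, 188, 153] for k=0..6.
Decompose π into cycles: lengths [226, 1] (2 cycles, including the fixed point 0).
2 cycles on 227: each ℓ→(−1)^(ℓ−1), product (−1)^225 = -1.
Zolotarev: (31|227) = -1, matching the cycle-count sign.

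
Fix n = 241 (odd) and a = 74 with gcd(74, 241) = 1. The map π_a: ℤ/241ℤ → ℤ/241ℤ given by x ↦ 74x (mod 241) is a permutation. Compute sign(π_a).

-1

Trace 154: π^k(154) = [154, 69, 45, 197, 118, 56, 47] for k=0..6.
2 cycles of lengths [240, 1].
With 2 cycles on 241 points, sign = (−1)^{241−2} = -1.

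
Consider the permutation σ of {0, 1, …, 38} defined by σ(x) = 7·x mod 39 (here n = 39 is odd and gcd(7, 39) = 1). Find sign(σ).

Trace 16: π^k(16) = [16, 34, 4, 28, 1, 7, 10] for k=0..6.
Decompose π into cycles: lengths [12, 12, 12, 1, 1, 1] (6 cycles, including the fixed point 0).
6 cycles on 39: each ℓ→(−1)^(ℓ−1), product (−1)^33 = -1.
The Jacobi symbol (7|39) = -1 (Zolotarev) agrees.

-1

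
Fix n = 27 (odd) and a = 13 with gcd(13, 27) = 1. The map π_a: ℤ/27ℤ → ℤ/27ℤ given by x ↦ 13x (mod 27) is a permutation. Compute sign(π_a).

Trace 22: π^k(22) = [22, 16, 19, 4, 25, 1, 13] for k=0..6.
Decompose π into cycles: lengths [9, 9, 3, 3, 1, 1, 1] (7 cycles, including the fixed point 0).
With 7 cycles on 27 points, sign = (−1)^{27−7} = +1.

+1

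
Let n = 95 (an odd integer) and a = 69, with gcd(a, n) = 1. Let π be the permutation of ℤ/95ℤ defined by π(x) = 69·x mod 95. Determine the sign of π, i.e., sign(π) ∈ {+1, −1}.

Start at x=84: 84 → 1 → 69 → 11 → 94 → 26 → 84 (one orbit).
The orbit structure of x ↦ 69x mod 95: 18 orbits of sizes [6, 6, 6, 6, 6, 6, 6, 6, 6, 6, 6, 6, 6, 6, 6, 2, 2, 1].
With 18 cycles on 95 points, sign = (−1)^{95−18} = -1.
(69|95)_J = -1 (Zolotarev's lemma cross-check).

-1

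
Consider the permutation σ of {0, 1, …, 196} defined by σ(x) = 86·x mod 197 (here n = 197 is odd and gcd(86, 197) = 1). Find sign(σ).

Trace 95: π^k(95) = [95, 93, 118, 101, 18, 169, 153] for k=0..6.
Cycle lengths of π_86 on ℤ/197ℤ: [196, 1]; 2 cycles in total.
n − c = 197 − 2 = 195; sign = (−1)^195 = -1.
(86|197)_J = -1 (Zolotarev's lemma cross-check).

-1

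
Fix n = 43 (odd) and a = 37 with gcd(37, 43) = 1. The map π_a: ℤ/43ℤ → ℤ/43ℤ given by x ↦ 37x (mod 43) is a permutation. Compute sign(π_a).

Orbit of 42 under x↦37x: [42, 6, 7, 1, 37, 36]… (length divides ord_43(37)).
Decompose π into cycles: lengths [6, 6, 6, 6, 6, 6, 6, 1] (8 cycles, including the fixed point 0).
sign(π) = (−1)^{n − #cycles} = (−1)^{43−8} = (−1)^35 = -1.
Zolotarev: (37|43) = -1, matching the cycle-count sign.

-1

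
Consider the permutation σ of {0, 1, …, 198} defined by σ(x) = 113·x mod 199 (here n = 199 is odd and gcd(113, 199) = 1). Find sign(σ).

-1

Start at x=73: 73 → 90 → 21 → 184 → 96 → 102 → 183 → … (one orbit).
Cycle type of π: 198 + 1; total 2 cycles.
sign(π) = (−1)^{n − #cycles} = (−1)^{199−2} = (−1)^197 = -1.
Check: (113/199) = -1 by Zolotarev.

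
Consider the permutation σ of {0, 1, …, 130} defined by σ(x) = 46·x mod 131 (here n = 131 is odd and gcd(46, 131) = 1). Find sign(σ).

+1

Orbit of 13 under x↦46x: [13, 74, 129, 39, 91, 125, 117]… (length divides ord_131(46)).
Decompose π into cycles: lengths [65, 65, 1] (3 cycles, including the fixed point 0).
n − c = 131 − 3 = 128; sign = (−1)^128 = +1.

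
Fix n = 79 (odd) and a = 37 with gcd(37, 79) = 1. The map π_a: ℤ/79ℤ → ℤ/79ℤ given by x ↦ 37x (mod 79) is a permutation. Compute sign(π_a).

-1

Start at x=64: 64 → 77 → 5 → 27 → 51 → 70 → 62 → … (one orbit).
Cycle type of π: 78 + 1; total 2 cycles.
sign(π) = (−1)^{n − #cycles} = (−1)^{79−2} = (−1)^77 = -1.
(37|79)_J = -1 (Zolotarev's lemma cross-check).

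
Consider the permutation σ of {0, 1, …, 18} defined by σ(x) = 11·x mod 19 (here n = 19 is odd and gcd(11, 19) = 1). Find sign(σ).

Start at x=11: 11 → 7 → 1 → 11 (one orbit).
Cycle lengths of π_11 on ℤ/19ℤ: [3, 3, 3, 3, 3, 3, 1]; 7 cycles in total.
7 cycles on 19: each ℓ→(−1)^(ℓ−1), product (−1)^12 = +1.
Via Zolotarev, sign(π_{11}) = (11|19) = +1.

+1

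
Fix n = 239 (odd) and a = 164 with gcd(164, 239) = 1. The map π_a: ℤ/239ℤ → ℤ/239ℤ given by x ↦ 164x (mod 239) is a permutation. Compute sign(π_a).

Orbit of 166 under x↦164x: [166, 217, 216, 52, 163, 203, 71]… (length divides ord_239(164)).
Decompose π into cycles: lengths [34, 34, 34, 34, 34, 34, 34, 1] (8 cycles, including the fixed point 0).
239 − 8 = 231 transpositions; sign(π) = (−1)^231 = -1.
The Jacobi symbol (164|239) = -1 (Zolotarev) agrees.

-1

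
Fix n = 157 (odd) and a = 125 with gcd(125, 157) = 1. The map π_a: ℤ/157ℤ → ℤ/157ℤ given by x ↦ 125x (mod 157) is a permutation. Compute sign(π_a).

Trace 153: π^k(153) = [153, 128, 143, 134, 108, 155, 64] for k=0..6.
π_125 has 4 disjoint cycles with lengths [52, 52, 52, 1] on {0,…,156}.
Σ(ℓ_i−1) = 157−4 = 153; sign = (−1)^153 = -1.

-1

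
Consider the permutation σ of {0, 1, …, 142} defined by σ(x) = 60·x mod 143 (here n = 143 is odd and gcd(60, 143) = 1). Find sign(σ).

-1

Orbit of 135 under x↦60x: [135, 92, 86, 12, 5, 14, 125]… (length divides ord_143(60)).
π_60 has 12 disjoint cycles with lengths [20, 20, 20, 20, 20, 20, 5, 5, 4, 4, 4, 1] on {0,…,142}.
143 − 12 = 131 transpositions; sign(π) = (−1)^131 = -1.
The Jacobi symbol (60|143) = -1 (Zolotarev) agrees.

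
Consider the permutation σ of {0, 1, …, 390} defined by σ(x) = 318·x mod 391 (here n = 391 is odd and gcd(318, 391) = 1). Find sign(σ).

Orbit of 97 under x↦318x: [97, 348, 11, 370, 360, 308, 194]… (length divides ord_391(318)).
The orbit structure of x ↦ 318x mod 391: 5 orbits of sizes [176, 176, 22, 16, 1].
391 − 5 = 386 transpositions; sign(π) = (−1)^386 = +1.

+1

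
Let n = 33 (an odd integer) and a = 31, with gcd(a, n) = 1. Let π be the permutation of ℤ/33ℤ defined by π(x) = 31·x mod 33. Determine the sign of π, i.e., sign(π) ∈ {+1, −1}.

+1

Orbit of 1 under x↦31x: [1, 31, 4, 25, 16]… (length divides ord_33(31)).
Decompose π into cycles: lengths [5, 5, 5, 5, 5, 5, 1, 1, 1] (9 cycles, including the fixed point 0).
33 − 9 = 24 transpositions; sign(π) = (−1)^24 = +1.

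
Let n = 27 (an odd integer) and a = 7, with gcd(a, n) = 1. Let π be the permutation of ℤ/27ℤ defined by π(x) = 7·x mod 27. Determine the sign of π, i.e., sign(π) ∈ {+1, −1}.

+1

Start at x=10: 10 → 16 → 4 → 1 → 7 → 22 → 19 → … (one orbit).
Cycle lengths of π_7 on ℤ/27ℤ: [9, 9, 3, 3, 1, 1, 1]; 7 cycles in total.
27 − 7 = 20 transpositions; sign(π) = (−1)^20 = +1.
Via Zolotarev, sign(π_{7}) = (7|27) = +1.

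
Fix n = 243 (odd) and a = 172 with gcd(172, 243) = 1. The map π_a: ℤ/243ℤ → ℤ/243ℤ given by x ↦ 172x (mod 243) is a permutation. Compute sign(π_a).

+1

Trace 145: π^k(145) = [145, 154, 1, 172, 181, 28, 199] for k=0..6.
Cycle type of π: 27×6 + 9×6 + 3×6 + 1×9; total 27 cycles.
With 27 cycles on 243 points, sign = (−1)^{243−27} = +1.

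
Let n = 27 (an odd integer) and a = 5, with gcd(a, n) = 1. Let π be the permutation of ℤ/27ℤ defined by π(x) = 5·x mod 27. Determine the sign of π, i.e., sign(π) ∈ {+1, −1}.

-1

Orbit of 20 under x↦5x: [20, 19, 14, 16, 26, 22, 2]… (length divides ord_27(5)).
π_5 has 4 disjoint cycles with lengths [18, 6, 2, 1] on {0,…,26}.
27 − 4 = 23 transpositions; sign(π) = (−1)^23 = -1.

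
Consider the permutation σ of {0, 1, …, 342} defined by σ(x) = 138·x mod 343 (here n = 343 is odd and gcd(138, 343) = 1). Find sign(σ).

Orbit of 128 under x↦138x: [128, 171, 274, 82, 340, 272, 149]… (length divides ord_343(138)).
π_138 has 4 disjoint cycles with lengths [294, 42, 6, 1] on {0,…,342}.
sign(π) = (−1)^{n − #cycles} = (−1)^{343−4} = (−1)^339 = -1.
Check: (138/343) = -1 by Zolotarev.

-1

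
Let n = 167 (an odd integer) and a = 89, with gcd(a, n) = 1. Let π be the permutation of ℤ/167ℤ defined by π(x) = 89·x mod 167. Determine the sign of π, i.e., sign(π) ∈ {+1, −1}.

+1

Orbit of 28 under x↦89x: [28, 154, 12, 66, 29, 76, 84]… (length divides ord_167(89)).
3 cycles of lengths [83, 83, 1].
n − c = 167 − 3 = 164; sign = (−1)^164 = +1.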